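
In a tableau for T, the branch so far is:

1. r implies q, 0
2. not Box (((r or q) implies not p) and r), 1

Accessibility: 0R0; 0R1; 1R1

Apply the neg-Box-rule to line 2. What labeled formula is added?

a fresh world 2 with 1R2, and not (((r or q) implies not p) and r) at 2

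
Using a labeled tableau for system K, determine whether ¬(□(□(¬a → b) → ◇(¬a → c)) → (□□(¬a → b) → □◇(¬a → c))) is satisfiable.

1. ¬(□(□(¬a → b) → ◇(¬a → c)) → (□□(¬a → b) → □◇(¬a → c))), w0
2. □(□(¬a → b) → ◇(¬a → c)), w0
3. ¬(□□(¬a → b) → □◇(¬a → c)), w0
4. □□(¬a → b), w0
5. ¬□◇(¬a → c), w0
6. ¬◇(¬a → c), w1
7. □(¬a → b) → ◇(¬a → c), w1
8. □(¬a → b), w1
9. ¬□(¬a → b), w1
10. ¬(¬a → b), w2
11. ¬a, w2
12. ¬b, w2
13. ¬(¬a → c), w2
14. ¬c, w2
15. ¬a → b, w2
16. b, w2
Accessibility: w0Rw1, w1Rw2
Branch closes: b and ¬b both at w2.
(One branch shown.) All branches close.

Unsatisfiable (every branch closes)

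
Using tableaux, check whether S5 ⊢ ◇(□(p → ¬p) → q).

Not valid

Tableau for the negation ¬◇(□(p → ¬p) → q):
1. ¬◇(□(p → ¬p) → q), w0
2. ¬(□(p → ¬p) → q), w0
3. □(p → ¬p), w0
4. ¬q, w0
5. p → ¬p, w0
6. ¬p, w0
Accessibility: w0Rw0
The negation has an open branch (countermodel exists).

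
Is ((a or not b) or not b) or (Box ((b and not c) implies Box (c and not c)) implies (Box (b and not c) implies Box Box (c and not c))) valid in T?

Tableau for the negation not (((a or not b) or not b) or (Box ((b and not c) implies Box (c and not c)) implies (Box (b and not c) implies Box Box (c and not c)))):
1. not (((a or not b) or not b) or (Box ((b and not c) implies Box (c and not c)) implies (Box (b and not c) implies Box Box (c and not c)))), 0
2. not ((a or not b) or not b), 0
3. not (Box ((b and not c) implies Box (c and not c)) implies (Box (b and not c) implies Box Box (c and not c))), 0
4. not (a or not b), 0
5. b, 0
6. Box ((b and not c) implies Box (c and not c)), 0
7. not (Box (b and not c) implies Box Box (c and not c)), 0
8. not a, 0
9. Box (b and not c), 0
10. not Box Box (c and not c), 0
11. (b and not c) implies Box (c and not c), 0
12. b and not c, 0
13. not c, 0
14. Box (c and not c), 0
15. c and not c, 0
16. c, 0
Accessibility: 0R0
Branch closes: c and not c both at 0.
Every branch of the negation's tableau closes; the branch above is one of them.

Valid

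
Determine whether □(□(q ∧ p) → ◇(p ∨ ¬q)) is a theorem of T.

Valid in T

Tableau for the negation ¬□(□(q ∧ p) → ◇(p ∨ ¬q)):
1. ¬□(□(q ∧ p) → ◇(p ∨ ¬q)), w0
2. ¬(□(q ∧ p) → ◇(p ∨ ¬q)), w1
3. □(q ∧ p), w1
4. ¬◇(p ∨ ¬q), w1
5. q ∧ p, w1
6. q, w1
7. p, w1
8. ¬(p ∨ ¬q), w1
9. ¬p, w1
Accessibility: w0Rw0, w0Rw1, w1Rw1
Branch closes: p and ¬p both at w1.
All branches of the negation close; one closing branch shown above.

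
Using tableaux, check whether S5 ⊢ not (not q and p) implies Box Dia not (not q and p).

Valid in S5

Tableau for the negation not (not (not q and p) implies Box Dia not (not q and p)):
1. not (not (not q and p) implies Box Dia not (not q and p)), u
2. not (not q and p), u   [neg-implies-rule on 1]
3. not Box Dia not (not q and p), u   [neg-implies-rule on 1]
4. not p, u   [neg-and-rule on 2 (branches; this branch)]
5. not Dia not (not q and p), v   [neg-Box-rule on 3: fresh world v, uRv]
6. not q and p, u   [neg-Dia-rule on 5 via vRu]
7. not q, u   [and-rule on 6]
8. p, u   [and-rule on 6]
Accessibility: uRu, uRv, vRu, vRv
Branch closes: p and not p both at u.
Every branch of the negation's tableau closes; the branch above is one of them.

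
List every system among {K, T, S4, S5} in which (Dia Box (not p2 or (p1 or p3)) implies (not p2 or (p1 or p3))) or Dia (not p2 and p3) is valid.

S4-tableau for the negation not ((Dia Box (not p2 or (p1 or p3)) implies (not p2 or (p1 or p3))) or Dia (not p2 and p3)):
1. not ((Dia Box (not p2 or (p1 or p3)) implies (not p2 or (p1 or p3))) or Dia (not p2 and p3)), w0
2. not (Dia Box (not p2 or (p1 or p3)) implies (not p2 or (p1 or p3))), w0
3. not Dia (not p2 and p3), w0
4. Dia Box (not p2 or (p1 or p3)), w0
5. not (not p2 or (p1 or p3)), w0
6. p2, w0
7. not (p1 or p3), w0
8. not p1, w0
9. not p3, w0
10. not (not p2 and p3), w0
11. Box (not p2 or (p1 or p3)), w1
12. not (not p2 and p3), w1
13. not p2 or (p1 or p3), w1
14. not p3, w1
15. p1 or p3, w1
16. p1, w1
Accessibility: w0Rw0, w0Rw1, w1Rw1
Complete open branch: countermodel on an S4-frame, so not valid in S4, nor in K, T (the same frame is also a K-frame and a T-frame).
S5-tableau for the negation not ((Dia Box (not p2 or (p1 or p3)) implies (not p2 or (p1 or p3))) or Dia (not p2 and p3)):
1. not ((Dia Box (not p2 or (p1 or p3)) implies (not p2 or (p1 or p3))) or Dia (not p2 and p3)), w0
2. not (Dia Box (not p2 or (p1 or p3)) implies (not p2 or (p1 or p3))), w0
3. not Dia (not p2 and p3), w0
4. Dia Box (not p2 or (p1 or p3)), w0
5. not (not p2 or (p1 or p3)), w0
6. p2, w0
7. not (p1 or p3), w0
8. not p1, w0
9. not p3, w0
10. not (not p2 and p3), w0
11. Box (not p2 or (p1 or p3)), w1
12. not (not p2 and p3), w1
13. not p2 or (p1 or p3), w0
14. not p2 or (p1 or p3), w1
15. not p3, w1
16. p1 or p3, w0
17. p1 or p3, w1
18. p3, w0
Accessibility: w0Rw0, w0Rw1, w1Rw0, w1Rw1
Branch closes: p3 and not p3 both at w0.
Every branch closes (one shown): valid in S5.

S5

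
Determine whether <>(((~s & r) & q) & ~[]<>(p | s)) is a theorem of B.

Invalid (countermodel exists)

Tableau for the negation ~<>(((~s & r) & q) & ~[]<>(p | s)):
1. ~<>(((~s & r) & q) & ~[]<>(p | s)), u
2. ~(((~s & r) & q) & ~[]<>(p | s)), u
3. []<>(p | s), u
4. <>(p | s), u
5. p | s, v
6. ~(((~s & r) & q) & ~[]<>(p | s)), v
7. <>(p | s), v
8. s, v
9. []<>(p | s), v
10. p | s, w
11. <>(p | s), w
12. s, w
13. p | s, x
14. s, x
Accessibility: uRu, uRv, vRu, vRv, vRw, wRv, wRw, wRx, xRw, xRx
The negation has an open branch (countermodel exists).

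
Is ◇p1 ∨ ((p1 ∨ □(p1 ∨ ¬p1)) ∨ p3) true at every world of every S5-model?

Tableau for the negation ¬(◇p1 ∨ ((p1 ∨ □(p1 ∨ ¬p1)) ∨ p3)):
1. ¬(◇p1 ∨ ((p1 ∨ □(p1 ∨ ¬p1)) ∨ p3)), 0
2. ¬◇p1, 0
3. ¬((p1 ∨ □(p1 ∨ ¬p1)) ∨ p3), 0
4. ¬(p1 ∨ □(p1 ∨ ¬p1)), 0
5. ¬p3, 0
6. ¬p1, 0
7. ¬□(p1 ∨ ¬p1), 0
8. ¬(p1 ∨ ¬p1), 1
9. ¬p1, 1
10. p1, 1
Accessibility: 0R0, 0R1, 1R0, 1R1
Branch closes: p1 and ¬p1 both at 1.
All branches of the negation close; one closing branch shown above.

Valid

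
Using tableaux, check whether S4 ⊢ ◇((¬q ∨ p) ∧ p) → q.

Tableau for the negation ¬(◇((¬q ∨ p) ∧ p) → q):
1. ¬(◇((¬q ∨ p) ∧ p) → q), w0
2. ◇((¬q ∨ p) ∧ p), w0
3. ¬q, w0
4. (¬q ∨ p) ∧ p, w1
5. ¬q ∨ p, w1
6. p, w1
Accessibility: w0Rw0, w0Rw1, w1Rw1
The negation has an open branch (countermodel exists).

No, not valid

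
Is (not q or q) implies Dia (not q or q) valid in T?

Valid

Tableau for the negation not ((not q or q) implies Dia (not q or q)):
1. not ((not q or q) implies Dia (not q or q)), u
2. not q or q, u
3. not Dia (not q or q), u
4. not (not q or q), u
5. q, u
6. not q, u
Accessibility: uRu
Branch closes: q and not q both at u.
All branches of the negation close; one closing branch shown above.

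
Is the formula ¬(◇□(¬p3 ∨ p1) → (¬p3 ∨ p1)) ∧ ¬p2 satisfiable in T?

Yes, satisfiable

1. ¬(◇□(¬p3 ∨ p1) → (¬p3 ∨ p1)) ∧ ¬p2, 0
2. ¬(◇□(¬p3 ∨ p1) → (¬p3 ∨ p1)), 0
3. ¬p2, 0
4. ◇□(¬p3 ∨ p1), 0
5. ¬(¬p3 ∨ p1), 0
6. p3, 0
7. ¬p1, 0
8. □(¬p3 ∨ p1), 1
9. ¬p3 ∨ p1, 1
10. p1, 1
Accessibility: 0R0, 0R1, 1R1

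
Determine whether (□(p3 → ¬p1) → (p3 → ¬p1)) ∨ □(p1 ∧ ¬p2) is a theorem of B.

Valid

Tableau for the negation ¬((□(p3 → ¬p1) → (p3 → ¬p1)) ∨ □(p1 ∧ ¬p2)):
1. ¬((□(p3 → ¬p1) → (p3 → ¬p1)) ∨ □(p1 ∧ ¬p2)), u
2. ¬(□(p3 → ¬p1) → (p3 → ¬p1)), u
3. ¬□(p1 ∧ ¬p2), u
4. □(p3 → ¬p1), u
5. ¬(p3 → ¬p1), u
6. p3, u
7. p1, u
8. p3 → ¬p1, u
9. ¬p1, u
Accessibility: uRu
Branch closes: p1 and ¬p1 both at u.
Every branch of the negation's tableau closes; the branch above is one of them.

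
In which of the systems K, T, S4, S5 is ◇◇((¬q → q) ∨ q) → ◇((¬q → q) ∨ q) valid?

S4, S5

T-tableau for the negation ¬(◇◇((¬q → q) ∨ q) → ◇((¬q → q) ∨ q)):
1. ¬(◇◇((¬q → q) ∨ q) → ◇((¬q → q) ∨ q)), w0
2. ◇◇((¬q → q) ∨ q), w0   [¬→-rule on 1]
3. ¬◇((¬q → q) ∨ q), w0   [¬→-rule on 1]
4. ¬((¬q → q) ∨ q), w0   [¬◇-rule on 3 via w0Rw0]
5. ¬(¬q → q), w0   [¬∨-rule on 4]
6. ¬q, w0   [¬∨-rule on 4]
7. ◇((¬q → q) ∨ q), w1   [◇-rule on 2: fresh world w1, w0Rw1]
8. ¬((¬q → q) ∨ q), w1   [¬◇-rule on 3 via w0Rw1]
9. ¬(¬q → q), w1   [¬∨-rule on 8]
10. ¬q, w1   [¬∨-rule on 8]
11. (¬q → q) ∨ q, w2   [◇-rule on 7: fresh world w2, w1Rw2]
12. q, w2   [∨-rule on 11 (branches; this branch)]
Accessibility: w0Rw0, w0Rw1, w1Rw1, w1Rw2, w2Rw2
Complete open branch: countermodel on a T-frame, so not valid in T, nor in K (the same frame is also a K-frame).
S4-tableau for the negation ¬(◇◇((¬q → q) ∨ q) → ◇((¬q → q) ∨ q)):
1. ¬(◇◇((¬q → q) ∨ q) → ◇((¬q → q) ∨ q)), w0
2. ◇◇((¬q → q) ∨ q), w0   [¬→-rule on 1]
3. ¬◇((¬q → q) ∨ q), w0   [¬→-rule on 1]
4. ¬((¬q → q) ∨ q), w0   [¬◇-rule on 3 via w0Rw0]
5. ¬(¬q → q), w0   [¬∨-rule on 4]
6. ¬q, w0   [¬∨-rule on 4]
7. ◇((¬q → q) ∨ q), w1   [◇-rule on 2: fresh world w1, w0Rw1]
8. ¬((¬q → q) ∨ q), w1   [¬◇-rule on 3 via w0Rw1]
9. ¬(¬q → q), w1   [¬∨-rule on 8]
10. ¬q, w1   [¬∨-rule on 8]
11. (¬q → q) ∨ q, w2   [◇-rule on 7: fresh world w2, w1Rw2]
12. ¬((¬q → q) ∨ q), w2   [¬◇-rule on 3 via w0Rw2]
13. ¬(¬q → q), w2   [¬∨-rule on 12]
14. ¬q, w2   [¬∨-rule on 12]
15. ¬q → q, w2   [∨-rule on 11 (branches; this branch)]
16. q, w2   [→-rule on 15 (branches; this branch)]
Accessibility: w0Rw0, w0Rw1, w0Rw2, w1Rw1, w1Rw2, w2Rw2
Branch closes: q and ¬q both at w2.
Every branch closes (one shown): valid in S4, hence also in S5 (every theorem of S4 is a theorem of S5).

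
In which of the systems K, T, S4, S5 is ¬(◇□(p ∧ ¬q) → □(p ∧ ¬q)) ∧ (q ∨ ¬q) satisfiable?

K, T, S4

S4-tableau for the formula:
1. ¬(◇□(p ∧ ¬q) → □(p ∧ ¬q)) ∧ (q ∨ ¬q), 0
2. ¬(◇□(p ∧ ¬q) → □(p ∧ ¬q)), 0
3. q ∨ ¬q, 0
4. ◇□(p ∧ ¬q), 0
5. ¬□(p ∧ ¬q), 0
6. ¬q, 0
7. □(p ∧ ¬q), 1
8. p ∧ ¬q, 1
9. p, 1
10. ¬q, 1
11. ¬(p ∧ ¬q), 2
12. q, 2
Accessibility: 0R0, 0R1, 0R2, 1R1, 2R2
Complete open branch: satisfiable in S4, hence also in K, T (this S4-model is also a K-model and a T-model).
S5-tableau for the formula:
1. ¬(◇□(p ∧ ¬q) → □(p ∧ ¬q)) ∧ (q ∨ ¬q), 0
2. ¬(◇□(p ∧ ¬q) → □(p ∧ ¬q)), 0
3. q ∨ ¬q, 0
4. ◇□(p ∧ ¬q), 0
5. ¬□(p ∧ ¬q), 0
6. ¬q, 0
7. □(p ∧ ¬q), 1
8. p ∧ ¬q, 0
9. p, 0
10. p ∧ ¬q, 1
11. p, 1
12. ¬q, 1
13. ¬(p ∧ ¬q), 2
14. p ∧ ¬q, 2
15. p, 2
16. ¬q, 2
17. q, 2
Accessibility: 0R0, 0R1, 0R2, 1R0, 1R1, 1R2, 2R0, 2R1, 2R2
Branch closes: q and ¬q both at 2.
Every branch closes (one shown): unsatisfiable in S5.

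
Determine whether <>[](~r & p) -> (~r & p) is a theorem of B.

Tableau for the negation ~(<>[](~r & p) -> (~r & p)):
1. ~(<>[](~r & p) -> (~r & p)), w0
2. <>[](~r & p), w0
3. ~(~r & p), w0
4. ~p, w0
5. [](~r & p), w1
6. ~r & p, w0
7. ~r, w0
8. p, w0
Accessibility: w0Rw0, w0Rw1, w1Rw0, w1Rw1
Branch closes: p and ~p both at w0.
All branches of the negation close; one closing branch shown above.

Valid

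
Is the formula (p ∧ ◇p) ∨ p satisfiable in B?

Satisfiable

1. (p ∧ ◇p) ∨ p, w0
2. p, w0   [∨-rule on 1 (branches; this branch)]
Accessibility: w0Rw0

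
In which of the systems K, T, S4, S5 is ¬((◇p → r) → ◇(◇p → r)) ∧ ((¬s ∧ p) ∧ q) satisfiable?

T-tableau for the formula:
1. ¬((◇p → r) → ◇(◇p → r)) ∧ ((¬s ∧ p) ∧ q), u
2. ¬((◇p → r) → ◇(◇p → r)), u
3. (¬s ∧ p) ∧ q, u
4. ◇p → r, u
5. ¬◇(◇p → r), u
6. ¬s ∧ p, u
7. q, u
8. ¬s, u
9. p, u
10. ¬(◇p → r), u
11. ◇p, u
12. ¬r, u
13. ¬◇p, u
14. ¬p, u
Accessibility: uRu
Branch closes: p and ¬p both at u.
Every branch closes (one shown): unsatisfiable in T, hence also in S4, S5 (every S4/S5-frame is a T-frame).
K-tableau for the formula:
1. ¬((◇p → r) → ◇(◇p → r)) ∧ ((¬s ∧ p) ∧ q), u
2. ¬((◇p → r) → ◇(◇p → r)), u
3. (¬s ∧ p) ∧ q, u
4. ◇p → r, u
5. ¬◇(◇p → r), u
6. ¬s ∧ p, u
7. q, u
8. ¬s, u
9. p, u
10. r, u
Complete open branch: satisfiable in K.

K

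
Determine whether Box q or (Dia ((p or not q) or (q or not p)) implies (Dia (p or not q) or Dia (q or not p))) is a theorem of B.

Tableau for the negation not (Box q or (Dia ((p or not q) or (q or not p)) implies (Dia (p or not q) or Dia (q or not p)))):
1. not (Box q or (Dia ((p or not q) or (q or not p)) implies (Dia (p or not q) or Dia (q or not p)))), u
2. not Box q, u
3. not (Dia ((p or not q) or (q or not p)) implies (Dia (p or not q) or Dia (q or not p))), u
4. Dia ((p or not q) or (q or not p)), u
5. not (Dia (p or not q) or Dia (q or not p)), u
6. not Dia (p or not q), u
7. not Dia (q or not p), u
8. not (p or not q), u
9. not p, u
10. q, u
11. not (q or not p), u
12. not q, u
13. p, u
Accessibility: uRu
Branch closes: q and not q both at u.
All branches of the negation close; one closing branch shown above.

Valid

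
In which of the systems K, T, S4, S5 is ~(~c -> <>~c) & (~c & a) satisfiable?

K

T-tableau for the formula:
1. ~(~c -> <>~c) & (~c & a), w0
2. ~(~c -> <>~c), w0
3. ~c & a, w0
4. ~c, w0
5. ~<>~c, w0
6. a, w0
7. c, w0
Accessibility: w0Rw0
Branch closes: c and ~c both at w0.
Every branch closes (one shown): unsatisfiable in T, hence also in S4, S5 (every S4/S5-frame is a T-frame).
K-tableau for the formula:
1. ~(~c -> <>~c) & (~c & a), w0
2. ~(~c -> <>~c), w0
3. ~c & a, w0
4. ~c, w0
5. ~<>~c, w0
6. a, w0
Complete open branch: satisfiable in K.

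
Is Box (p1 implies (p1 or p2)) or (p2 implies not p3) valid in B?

Yes, valid

Tableau for the negation not (Box (p1 implies (p1 or p2)) or (p2 implies not p3)):
1. not (Box (p1 implies (p1 or p2)) or (p2 implies not p3)), u
2. not Box (p1 implies (p1 or p2)), u   [neg-or-rule on 1]
3. not (p2 implies not p3), u   [neg-or-rule on 1]
4. p2, u   [neg-implies-rule on 3]
5. p3, u   [neg-implies-rule on 3]
6. not (p1 implies (p1 or p2)), v   [neg-Box-rule on 2: fresh world v, uRv]
7. p1, v   [neg-implies-rule on 6]
8. not (p1 or p2), v   [neg-implies-rule on 6]
9. not p1, v   [neg-or-rule on 8]
10. not p2, v   [neg-or-rule on 8]
Accessibility: uRu, uRv, vRu, vRv
Branch closes: p1 and not p1 both at v.
All branches of the negation close; one closing branch shown above.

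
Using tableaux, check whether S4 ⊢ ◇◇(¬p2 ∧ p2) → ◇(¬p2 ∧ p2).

Valid

Tableau for the negation ¬(◇◇(¬p2 ∧ p2) → ◇(¬p2 ∧ p2)):
1. ¬(◇◇(¬p2 ∧ p2) → ◇(¬p2 ∧ p2)), 0
2. ◇◇(¬p2 ∧ p2), 0   [¬→-rule on 1]
3. ¬◇(¬p2 ∧ p2), 0   [¬→-rule on 1]
4. ¬(¬p2 ∧ p2), 0   [¬◇-rule on 3 via 0R0]
5. ¬p2, 0   [¬∧-rule on 4 (branches; this branch)]
6. ◇(¬p2 ∧ p2), 1   [◇-rule on 2: fresh world 1, 0R1]
7. ¬(¬p2 ∧ p2), 1   [¬◇-rule on 3 via 0R1]
8. ¬p2, 1   [¬∧-rule on 7 (branches; this branch)]
9. ¬p2 ∧ p2, 2   [◇-rule on 6: fresh world 2, 1R2]
10. ¬p2, 2   [∧-rule on 9]
11. p2, 2   [∧-rule on 9]
Accessibility: 0R0, 0R1, 0R2, 1R1, 1R2, 2R2
Branch closes: p2 and ¬p2 both at 2.
Every branch of the negation's tableau closes; the branch above is one of them.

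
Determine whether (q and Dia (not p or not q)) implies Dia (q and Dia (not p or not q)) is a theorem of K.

Invalid (countermodel exists)

Tableau for the negation not ((q and Dia (not p or not q)) implies Dia (q and Dia (not p or not q))):
1. not ((q and Dia (not p or not q)) implies Dia (q and Dia (not p or not q))), 0
2. q and Dia (not p or not q), 0
3. not Dia (q and Dia (not p or not q)), 0
4. q, 0
5. Dia (not p or not q), 0
6. not p or not q, 1
7. not (q and Dia (not p or not q)), 1
8. not q, 1
9. not Dia (not p or not q), 1
Accessibility: 0R1
The negation has an open branch (countermodel exists).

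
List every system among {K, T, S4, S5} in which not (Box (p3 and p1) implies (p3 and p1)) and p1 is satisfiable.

K

T-tableau for the formula:
1. not (Box (p3 and p1) implies (p3 and p1)) and p1, w0
2. not (Box (p3 and p1) implies (p3 and p1)), w0
3. p1, w0
4. Box (p3 and p1), w0
5. not (p3 and p1), w0
6. p3 and p1, w0
7. p3, w0
8. not p1, w0
Accessibility: w0Rw0
Branch closes: p1 and not p1 both at w0.
Every branch closes (one shown): unsatisfiable in T, hence also in S4, S5 (every S4/S5-frame is a T-frame).
K-tableau for the formula:
1. not (Box (p3 and p1) implies (p3 and p1)) and p1, w0
2. not (Box (p3 and p1) implies (p3 and p1)), w0
3. p1, w0
4. Box (p3 and p1), w0
5. not (p3 and p1), w0
6. not p3, w0
Complete open branch: satisfiable in K.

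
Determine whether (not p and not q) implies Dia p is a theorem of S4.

Invalid (countermodel exists)

Tableau for the negation not ((not p and not q) implies Dia p):
1. not ((not p and not q) implies Dia p), u
2. not p and not q, u
3. not Dia p, u
4. not p, u
5. not q, u
Accessibility: uRu
The negation has an open branch (countermodel exists).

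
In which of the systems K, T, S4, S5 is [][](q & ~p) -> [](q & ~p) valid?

K-tableau for the negation ~([][](q & ~p) -> [](q & ~p)):
1. ~([][](q & ~p) -> [](q & ~p)), w0
2. [][](q & ~p), w0
3. ~[](q & ~p), w0
4. ~(q & ~p), w1
5. [](q & ~p), w1
6. p, w1
Accessibility: w0Rw1
Complete open branch: countermodel on a K-frame, so not valid in K.
T-tableau for the negation ~([][](q & ~p) -> [](q & ~p)):
1. ~([][](q & ~p) -> [](q & ~p)), w0
2. [][](q & ~p), w0
3. ~[](q & ~p), w0
4. [](q & ~p), w0
5. q & ~p, w0
6. q, w0
7. ~p, w0
8. ~(q & ~p), w1
9. [](q & ~p), w1
10. q & ~p, w1
11. q, w1
12. ~p, w1
13. p, w1
Accessibility: w0Rw0, w0Rw1, w1Rw1
Branch closes: p and ~p both at w1.
Every branch closes (one shown): valid in T, hence also in S4, S5 (every theorem of T is a theorem of S4 and S5).

T, S4, S5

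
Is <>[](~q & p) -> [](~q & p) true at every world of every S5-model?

Valid in S5

Tableau for the negation ~(<>[](~q & p) -> [](~q & p)):
1. ~(<>[](~q & p) -> [](~q & p)), w0
2. <>[](~q & p), w0   [~->-rule on 1]
3. ~[](~q & p), w0   [~->-rule on 1]
4. [](~q & p), w1   [<>-rule on 2: fresh world w1, w0Rw1]
5. ~q & p, w0   [[]-rule on 4 via w1Rw0]
6. ~q, w0   [&-rule on 5]
7. p, w0   [&-rule on 5]
8. ~q & p, w1   [[]-rule on 4 via w1Rw1]
9. ~q, w1   [&-rule on 8]
10. p, w1   [&-rule on 8]
11. ~(~q & p), w2   [~[]-rule on 3: fresh world w2, w0Rw2]
12. ~q & p, w2   [[]-rule on 4 via w1Rw2]
13. ~q, w2   [&-rule on 12]
14. p, w2   [&-rule on 12]
15. ~p, w2   [~&-rule on 11 (branches; this branch)]
Accessibility: w0Rw0, w0Rw1, w0Rw2, w1Rw0, w1Rw1, w1Rw2, w2Rw0, w2Rw1, w2Rw2
Branch closes: p and ~p both at w2.
Every branch of the negation's tableau closes; the branch above is one of them.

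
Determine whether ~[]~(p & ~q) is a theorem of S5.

Tableau for the negation []~(p & ~q):
1. []~(p & ~q), u
2. ~(p & ~q), u   [[]-rule on 1 via uRu]
3. q, u   [~&-rule on 2 (branches; this branch)]
Accessibility: uRu
The negation has an open branch (countermodel exists).

Invalid (countermodel exists)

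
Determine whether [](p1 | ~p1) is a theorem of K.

Tableau for the negation ~[](p1 | ~p1):
1. ~[](p1 | ~p1), u
2. ~(p1 | ~p1), v   [~[]-rule on 1: fresh world v, uRv]
3. ~p1, v   [~|-rule on 2]
4. p1, v   [~|-rule on 2]
Accessibility: uRv
Branch closes: p1 and ~p1 both at v.
Every branch of the negation's tableau closes; the branch above is one of them.

Valid in K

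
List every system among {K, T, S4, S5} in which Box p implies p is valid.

T, S4, S5

T-tableau for the negation not (Box p implies p):
1. not (Box p implies p), u
2. Box p, u
3. not p, u
4. p, u
Accessibility: uRu
Branch closes: p and not p both at u.
Every branch closes (one shown): valid in T, hence also in S4, S5 (every theorem of T is a theorem of S4 and S5).
K-tableau for the negation not (Box p implies p):
1. not (Box p implies p), u
2. Box p, u
3. not p, u
Complete open branch: countermodel on a K-frame, so not valid in K.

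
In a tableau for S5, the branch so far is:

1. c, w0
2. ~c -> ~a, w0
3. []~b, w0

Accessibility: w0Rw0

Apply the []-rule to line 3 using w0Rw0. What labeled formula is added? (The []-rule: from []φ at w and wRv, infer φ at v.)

~b, w0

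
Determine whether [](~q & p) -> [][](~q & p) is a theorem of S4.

Valid in S4

Tableau for the negation ~([](~q & p) -> [][](~q & p)):
1. ~([](~q & p) -> [][](~q & p)), w0
2. [](~q & p), w0
3. ~[][](~q & p), w0
4. ~q & p, w0
5. ~q, w0
6. p, w0
7. ~[](~q & p), w1
8. ~q & p, w1
9. ~q, w1
10. p, w1
11. ~(~q & p), w2
12. ~q & p, w2
13. ~q, w2
14. p, w2
15. ~p, w2
Accessibility: w0Rw0, w0Rw1, w0Rw2, w1Rw1, w1Rw2, w2Rw2
Branch closes: p and ~p both at w2.
All branches of the negation close; one closing branch shown above.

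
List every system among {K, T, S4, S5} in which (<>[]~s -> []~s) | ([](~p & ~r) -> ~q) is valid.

S5

S5-tableau for the negation ~((<>[]~s -> []~s) | ([](~p & ~r) -> ~q)):
1. ~((<>[]~s -> []~s) | ([](~p & ~r) -> ~q)), u
2. ~(<>[]~s -> []~s), u
3. ~([](~p & ~r) -> ~q), u
4. <>[]~s, u
5. ~[]~s, u
6. [](~p & ~r), u
7. q, u
8. ~p & ~r, u
9. ~p, u
10. ~r, u
11. []~s, v
12. ~p & ~r, v
13. ~p, v
14. ~r, v
15. ~s, u
16. ~s, v
17. s, w
18. ~p & ~r, w
19. ~p, w
20. ~r, w
21. ~s, w
Accessibility: uRu, uRv, uRw, vRu, vRv, vRw, wRu, wRv, wRw
Branch closes: s and ~s both at w.
Every branch closes (one shown): valid in S5.
S4-tableau for the negation ~((<>[]~s -> []~s) | ([](~p & ~r) -> ~q)):
1. ~((<>[]~s -> []~s) | ([](~p & ~r) -> ~q)), u
2. ~(<>[]~s -> []~s), u
3. ~([](~p & ~r) -> ~q), u
4. <>[]~s, u
5. ~[]~s, u
6. [](~p & ~r), u
7. q, u
8. ~p & ~r, u
9. ~p, u
10. ~r, u
11. []~s, v
12. ~p & ~r, v
13. ~p, v
14. ~r, v
15. ~s, v
16. s, w
17. ~p & ~r, w
18. ~p, w
19. ~r, w
Accessibility: uRu, uRv, uRw, vRv, wRw
Complete open branch: countermodel on an S4-frame, so not valid in S4, nor in K, T (the same frame is also a K-frame and a T-frame).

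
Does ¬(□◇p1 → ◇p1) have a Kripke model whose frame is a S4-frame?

Unsatisfiable

1. ¬(□◇p1 → ◇p1), 0
2. □◇p1, 0
3. ¬◇p1, 0
4. ◇p1, 0
5. ¬p1, 0
6. p1, 1
7. ◇p1, 1
8. ¬p1, 1
Accessibility: 0R0, 0R1, 1R1
Branch closes: p1 and ¬p1 both at 1.
Every branch closes; the branch above is one of them.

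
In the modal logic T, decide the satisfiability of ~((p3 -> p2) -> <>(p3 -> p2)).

No, unsatisfiable

1. ~((p3 -> p2) -> <>(p3 -> p2)), u
2. p3 -> p2, u
3. ~<>(p3 -> p2), u
4. ~(p3 -> p2), u
5. p3, u
6. ~p2, u
7. p2, u
Accessibility: uRu
Branch closes: p2 and ~p2 both at u.
All branches of the tableau close; one closing branch shown above.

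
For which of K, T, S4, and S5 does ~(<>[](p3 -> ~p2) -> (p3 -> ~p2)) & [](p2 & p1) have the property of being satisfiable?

S4-tableau for the formula:
1. ~(<>[](p3 -> ~p2) -> (p3 -> ~p2)) & [](p2 & p1), u
2. ~(<>[](p3 -> ~p2) -> (p3 -> ~p2)), u   [&-rule on 1]
3. [](p2 & p1), u   [&-rule on 1]
4. <>[](p3 -> ~p2), u   [~->-rule on 2]
5. ~(p3 -> ~p2), u   [~->-rule on 2]
6. p3, u   [~->-rule on 5]
7. p2, u   [~->-rule on 5]
8. p2 & p1, u   [[]-rule on 3 via uRu]
9. p1, u   [&-rule on 8]
10. [](p3 -> ~p2), v   [<>-rule on 4: fresh world v, uRv]
11. p2 & p1, v   [[]-rule on 3 via uRv]
12. p2, v   [&-rule on 11]
13. p1, v   [&-rule on 11]
14. p3 -> ~p2, v   [[]-rule on 10 via vRv]
15. ~p3, v   [->-rule on 14 (branches; this branch)]
Accessibility: uRu, uRv, vRv
Complete open branch: satisfiable in S4, hence also in K, T (this S4-model is also a K-model and a T-model).
S5-tableau for the formula:
1. ~(<>[](p3 -> ~p2) -> (p3 -> ~p2)) & [](p2 & p1), u
2. ~(<>[](p3 -> ~p2) -> (p3 -> ~p2)), u   [&-rule on 1]
3. [](p2 & p1), u   [&-rule on 1]
4. <>[](p3 -> ~p2), u   [~->-rule on 2]
5. ~(p3 -> ~p2), u   [~->-rule on 2]
6. p3, u   [~->-rule on 5]
7. p2, u   [~->-rule on 5]
8. p2 & p1, u   [[]-rule on 3 via uRu]
9. p1, u   [&-rule on 8]
10. [](p3 -> ~p2), v   [<>-rule on 4: fresh world v, uRv]
11. p2 & p1, v   [[]-rule on 3 via uRv]
12. p2, v   [&-rule on 11]
13. p1, v   [&-rule on 11]
14. p3 -> ~p2, u   [[]-rule on 10 via vRu]
15. p3 -> ~p2, v   [[]-rule on 10 via vRv]
16. ~p2, u   [->-rule on 14 (branches; this branch)]
Accessibility: uRu, uRv, vRu, vRv
Branch closes: p2 and ~p2 both at u.
Every branch closes (one shown): unsatisfiable in S5.

K, T, S4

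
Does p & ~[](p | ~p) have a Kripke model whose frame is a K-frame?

No, unsatisfiable

1. p & ~[](p | ~p), u
2. p, u
3. ~[](p | ~p), u
4. ~(p | ~p), v
5. ~p, v
6. p, v
Accessibility: uRv
Branch closes: p and ~p both at v.
Every branch closes; the branch above is one of them.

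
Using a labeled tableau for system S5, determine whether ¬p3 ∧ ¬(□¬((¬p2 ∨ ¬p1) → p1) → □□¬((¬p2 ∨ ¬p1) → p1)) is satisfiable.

1. ¬p3 ∧ ¬(□¬((¬p2 ∨ ¬p1) → p1) → □□¬((¬p2 ∨ ¬p1) → p1)), u
2. ¬p3, u
3. ¬(□¬((¬p2 ∨ ¬p1) → p1) → □□¬((¬p2 ∨ ¬p1) → p1)), u
4. □¬((¬p2 ∨ ¬p1) → p1), u
5. ¬□□¬((¬p2 ∨ ¬p1) → p1), u
6. ¬((¬p2 ∨ ¬p1) → p1), u
7. ¬p2 ∨ ¬p1, u
8. ¬p1, u
9. ¬□¬((¬p2 ∨ ¬p1) → p1), v
10. ¬((¬p2 ∨ ¬p1) → p1), v
11. ¬p2 ∨ ¬p1, v
12. ¬p1, v
13. (¬p2 ∨ ¬p1) → p1, w
14. ¬((¬p2 ∨ ¬p1) → p1), w
15. ¬p2 ∨ ¬p1, w
16. ¬p1, w
17. ¬(¬p2 ∨ ¬p1), w
18. p2, w
19. p1, w
Accessibility: uRu, uRv, uRw, vRu, vRv, vRw, wRu, wRv, wRw
Branch closes: p1 and ¬p1 both at w.
Every branch closes; the branch above is one of them.

Unsatisfiable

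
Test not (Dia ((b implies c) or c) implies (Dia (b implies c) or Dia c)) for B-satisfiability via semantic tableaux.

1. not (Dia ((b implies c) or c) implies (Dia (b implies c) or Dia c)), w0
2. Dia ((b implies c) or c), w0
3. not (Dia (b implies c) or Dia c), w0
4. not Dia (b implies c), w0
5. not Dia c, w0
6. not (b implies c), w0
7. b, w0
8. not c, w0
9. (b implies c) or c, w1
10. not (b implies c), w1
11. b, w1
12. not c, w1
13. b implies c, w1
14. c, w1
Accessibility: w0Rw0, w0Rw1, w1Rw0, w1Rw1
Branch closes: c and not c both at w1.
All branches of the tableau close; one closing branch shown above.

No, unsatisfiable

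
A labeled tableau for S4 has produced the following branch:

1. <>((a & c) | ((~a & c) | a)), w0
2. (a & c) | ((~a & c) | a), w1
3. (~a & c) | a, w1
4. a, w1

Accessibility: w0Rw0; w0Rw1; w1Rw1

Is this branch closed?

There is no literal clash: for every atom and world, at most one sign appears.

No, open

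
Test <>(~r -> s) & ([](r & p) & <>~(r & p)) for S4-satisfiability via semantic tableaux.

Unsatisfiable (every branch closes)

1. <>(~r -> s) & ([](r & p) & <>~(r & p)), w0
2. <>(~r -> s), w0
3. [](r & p) & <>~(r & p), w0
4. [](r & p), w0
5. <>~(r & p), w0
6. r & p, w0
7. r, w0
8. p, w0
9. ~r -> s, w1
10. r & p, w1
11. r, w1
12. p, w1
13. s, w1
14. ~(r & p), w2
15. r & p, w2
16. r, w2
17. p, w2
18. ~p, w2
Accessibility: w0Rw0, w0Rw1, w0Rw2, w1Rw1, w2Rw2
Branch closes: p and ~p both at w2.
All branches of the tableau close; one closing branch shown above.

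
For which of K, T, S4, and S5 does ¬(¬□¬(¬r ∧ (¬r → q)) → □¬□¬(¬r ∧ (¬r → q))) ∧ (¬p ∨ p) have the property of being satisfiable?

K, T, S4

S5-tableau for the formula:
1. ¬(¬□¬(¬r ∧ (¬r → q)) → □¬□¬(¬r ∧ (¬r → q))) ∧ (¬p ∨ p), 0
2. ¬(¬□¬(¬r ∧ (¬r → q)) → □¬□¬(¬r ∧ (¬r → q))), 0
3. ¬p ∨ p, 0
4. ¬□¬(¬r ∧ (¬r → q)), 0
5. ¬□¬□¬(¬r ∧ (¬r → q)), 0
6. p, 0
7. ¬r ∧ (¬r → q), 1
8. ¬r, 1
9. ¬r → q, 1
10. q, 1
11. □¬(¬r ∧ (¬r → q)), 2
12. ¬(¬r ∧ (¬r → q)), 0
13. ¬(¬r ∧ (¬r → q)), 1
14. ¬(¬r ∧ (¬r → q)), 2
15. ¬(¬r → q), 0
16. ¬r, 0
17. ¬q, 0
18. ¬(¬r → q), 1
19. ¬q, 1
Accessibility: 0R0, 0R1, 0R2, 1R0, 1R1, 1R2, 2R0, 2R1, 2R2
Branch closes: q and ¬q both at 1.
Every branch closes (one shown): unsatisfiable in S5.
S4-tableau for the formula:
1. ¬(¬□¬(¬r ∧ (¬r → q)) → □¬□¬(¬r ∧ (¬r → q))) ∧ (¬p ∨ p), 0
2. ¬(¬□¬(¬r ∧ (¬r → q)) → □¬□¬(¬r ∧ (¬r → q))), 0
3. ¬p ∨ p, 0
4. ¬□¬(¬r ∧ (¬r → q)), 0
5. ¬□¬□¬(¬r ∧ (¬r → q)), 0
6. p, 0
7. ¬r ∧ (¬r → q), 1
8. ¬r, 1
9. ¬r → q, 1
10. q, 1
11. □¬(¬r ∧ (¬r → q)), 2
12. ¬(¬r ∧ (¬r → q)), 2
13. ¬(¬r → q), 2
14. ¬r, 2
15. ¬q, 2
Accessibility: 0R0, 0R1, 0R2, 1R1, 2R2
Complete open branch: satisfiable in S4, hence also in K, T (this S4-model is also a K-model and a T-model).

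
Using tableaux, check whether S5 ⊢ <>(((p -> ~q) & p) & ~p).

Tableau for the negation ~<>(((p -> ~q) & p) & ~p):
1. ~<>(((p -> ~q) & p) & ~p), u
2. ~(((p -> ~q) & p) & ~p), u
3. p, u
Accessibility: uRu
The negation has an open branch (countermodel exists).

Not valid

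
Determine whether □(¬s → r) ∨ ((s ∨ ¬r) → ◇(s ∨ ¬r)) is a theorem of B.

Yes, valid

Tableau for the negation ¬(□(¬s → r) ∨ ((s ∨ ¬r) → ◇(s ∨ ¬r))):
1. ¬(□(¬s → r) ∨ ((s ∨ ¬r) → ◇(s ∨ ¬r))), w0
2. ¬□(¬s → r), w0   [¬∨-rule on 1]
3. ¬((s ∨ ¬r) → ◇(s ∨ ¬r)), w0   [¬∨-rule on 1]
4. s ∨ ¬r, w0   [¬→-rule on 3]
5. ¬◇(s ∨ ¬r), w0   [¬→-rule on 3]
6. ¬(s ∨ ¬r), w0   [¬◇-rule on 5 via w0Rw0]
7. ¬s, w0   [¬∨-rule on 6]
8. r, w0   [¬∨-rule on 6]
9. ¬r, w0   [∨-rule on 4 (branches; this branch)]
Accessibility: w0Rw0
Branch closes: r and ¬r both at w0.
All branches of the negation close; one closing branch shown above.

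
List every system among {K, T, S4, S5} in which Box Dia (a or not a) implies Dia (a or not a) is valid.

T, S4, S5

T-tableau for the negation not (Box Dia (a or not a) implies Dia (a or not a)):
1. not (Box Dia (a or not a) implies Dia (a or not a)), w0
2. Box Dia (a or not a), w0
3. not Dia (a or not a), w0
4. Dia (a or not a), w0
5. not (a or not a), w0
6. not a, w0
7. a, w0
Accessibility: w0Rw0
Branch closes: a and not a both at w0.
Every branch closes (one shown): valid in T, hence also in S4, S5 (every theorem of T is a theorem of S4 and S5).
K-tableau for the negation not (Box Dia (a or not a) implies Dia (a or not a)):
1. not (Box Dia (a or not a) implies Dia (a or not a)), w0
2. Box Dia (a or not a), w0
3. not Dia (a or not a), w0
Complete open branch: countermodel on a K-frame, so not valid in K.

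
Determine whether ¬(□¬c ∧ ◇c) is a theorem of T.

Valid

Tableau for the negation □¬c ∧ ◇c:
1. □¬c ∧ ◇c, w0
2. □¬c, w0
3. ◇c, w0
4. ¬c, w0
5. c, w1
6. ¬c, w1
Accessibility: w0Rw0, w0Rw1, w1Rw1
Branch closes: c and ¬c both at w1.
All branches of the negation close; one closing branch shown above.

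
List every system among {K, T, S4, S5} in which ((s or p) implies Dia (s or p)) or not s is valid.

K-tableau for the negation not (((s or p) implies Dia (s or p)) or not s):
1. not (((s or p) implies Dia (s or p)) or not s), 0
2. not ((s or p) implies Dia (s or p)), 0   [neg-or-rule on 1]
3. s, 0   [neg-or-rule on 1]
4. s or p, 0   [neg-implies-rule on 2]
5. not Dia (s or p), 0   [neg-implies-rule on 2]
6. p, 0   [or-rule on 4 (branches; this branch)]
Complete open branch: countermodel on a K-frame, so not valid in K.
T-tableau for the negation not (((s or p) implies Dia (s or p)) or not s):
1. not (((s or p) implies Dia (s or p)) or not s), 0
2. not ((s or p) implies Dia (s or p)), 0   [neg-or-rule on 1]
3. s, 0   [neg-or-rule on 1]
4. s or p, 0   [neg-implies-rule on 2]
5. not Dia (s or p), 0   [neg-implies-rule on 2]
6. not (s or p), 0   [neg-Dia-rule on 5 via 0R0]
7. not s, 0   [neg-or-rule on 6]
8. not p, 0   [neg-or-rule on 6]
Accessibility: 0R0
Branch closes: s and not s both at 0.
Every branch closes (one shown): valid in T, hence also in S4, S5 (every theorem of T is a theorem of S4 and S5).

T, S4, S5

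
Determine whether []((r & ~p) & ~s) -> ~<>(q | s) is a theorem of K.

Not valid

Tableau for the negation ~([]((r & ~p) & ~s) -> ~<>(q | s)):
1. ~([]((r & ~p) & ~s) -> ~<>(q | s)), u
2. []((r & ~p) & ~s), u
3. <>(q | s), u
4. q | s, v
5. (r & ~p) & ~s, v
6. r & ~p, v
7. ~s, v
8. r, v
9. ~p, v
10. q, v
Accessibility: uRv
The negation has an open branch (countermodel exists).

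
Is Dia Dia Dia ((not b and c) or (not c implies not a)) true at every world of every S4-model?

Tableau for the negation not Dia Dia Dia ((not b and c) or (not c implies not a)):
1. not Dia Dia Dia ((not b and c) or (not c implies not a)), 0
2. not Dia Dia ((not b and c) or (not c implies not a)), 0
3. not Dia ((not b and c) or (not c implies not a)), 0
4. not ((not b and c) or (not c implies not a)), 0
5. not (not b and c), 0
6. not (not c implies not a), 0
7. not c, 0
8. a, 0
Accessibility: 0R0
The negation has an open branch (countermodel exists).

Not valid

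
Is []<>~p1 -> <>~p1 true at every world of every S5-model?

Valid in S5

Tableau for the negation ~([]<>~p1 -> <>~p1):
1. ~([]<>~p1 -> <>~p1), w0
2. []<>~p1, w0
3. ~<>~p1, w0
4. <>~p1, w0
5. p1, w0
6. ~p1, w1
7. <>~p1, w1
8. p1, w1
Accessibility: w0Rw0, w0Rw1, w1Rw0, w1Rw1
Branch closes: p1 and ~p1 both at w1.
All branches of the negation close; one closing branch shown above.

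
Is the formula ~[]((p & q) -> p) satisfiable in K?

Unsatisfiable (every branch closes)

1. ~[]((p & q) -> p), 0
2. ~((p & q) -> p), 1
3. p & q, 1
4. ~p, 1
5. p, 1
6. q, 1
Accessibility: 0R1
Branch closes: p and ~p both at 1.
All branches of the tableau close; one closing branch shown above.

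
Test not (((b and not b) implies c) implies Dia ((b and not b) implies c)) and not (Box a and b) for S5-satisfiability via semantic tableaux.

1. not (((b and not b) implies c) implies Dia ((b and not b) implies c)) and not (Box a and b), w0
2. not (((b and not b) implies c) implies Dia ((b and not b) implies c)), w0
3. not (Box a and b), w0
4. (b and not b) implies c, w0
5. not Dia ((b and not b) implies c), w0
6. not ((b and not b) implies c), w0
7. b and not b, w0
8. not c, w0
9. b, w0
10. not b, w0
Accessibility: w0Rw0
Branch closes: b and not b both at w0.
(One branch shown.) All branches close.

No, unsatisfiable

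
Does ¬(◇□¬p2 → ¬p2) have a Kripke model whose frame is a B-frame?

Unsatisfiable

1. ¬(◇□¬p2 → ¬p2), u
2. ◇□¬p2, u   [¬→-rule on 1]
3. p2, u   [¬→-rule on 1]
4. □¬p2, v   [◇-rule on 2: fresh world v, uRv]
5. ¬p2, u   [□-rule on 4 via vRu]
Accessibility: uRu, uRv, vRu, vRv
Branch closes: p2 and ¬p2 both at u.
(One branch shown.) All branches close.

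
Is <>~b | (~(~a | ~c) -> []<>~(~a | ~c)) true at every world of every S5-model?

Tableau for the negation ~(<>~b | (~(~a | ~c) -> []<>~(~a | ~c))):
1. ~(<>~b | (~(~a | ~c) -> []<>~(~a | ~c))), 0
2. ~<>~b, 0
3. ~(~(~a | ~c) -> []<>~(~a | ~c)), 0
4. ~(~a | ~c), 0
5. ~[]<>~(~a | ~c), 0
6. a, 0
7. c, 0
8. b, 0
9. ~<>~(~a | ~c), 1
10. b, 1
11. ~a | ~c, 0
12. ~a | ~c, 1
13. ~c, 0
Accessibility: 0R0, 0R1, 1R0, 1R1
Branch closes: c and ~c both at 0.
All branches of the negation close; one closing branch shown above.

Valid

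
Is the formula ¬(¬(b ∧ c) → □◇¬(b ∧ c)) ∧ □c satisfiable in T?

1. ¬(¬(b ∧ c) → □◇¬(b ∧ c)) ∧ □c, 0
2. ¬(¬(b ∧ c) → □◇¬(b ∧ c)), 0
3. □c, 0
4. ¬(b ∧ c), 0
5. ¬□◇¬(b ∧ c), 0
6. c, 0
7. ¬b, 0
8. ¬◇¬(b ∧ c), 1
9. c, 1
10. b ∧ c, 1
11. b, 1
Accessibility: 0R0, 0R1, 1R1

Satisfiable (open branch found)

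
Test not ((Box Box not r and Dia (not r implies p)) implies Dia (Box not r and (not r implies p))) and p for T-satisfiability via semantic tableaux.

1. not ((Box Box not r and Dia (not r implies p)) implies Dia (Box not r and (not r implies p))) and p, 0
2. not ((Box Box not r and Dia (not r implies p)) implies Dia (Box not r and (not r implies p))), 0   [and-rule on 1]
3. p, 0   [and-rule on 1]
4. Box Box not r and Dia (not r implies p), 0   [neg-implies-rule on 2]
5. not Dia (Box not r and (not r implies p)), 0   [neg-implies-rule on 2]
6. Box Box not r, 0   [and-rule on 4]
7. Dia (not r implies p), 0   [and-rule on 4]
8. not (Box not r and (not r implies p)), 0   [neg-Dia-rule on 5 via 0R0]
9. Box not r, 0   [Box-rule on 6 via 0R0]
10. not r, 0   [Box-rule on 9 via 0R0]
11. not Box not r, 0   [neg-and-rule on 8 (branches; this branch)]
12. not r implies p, 1   [Dia-rule on 7: fresh world 1, 0R1]
13. not (Box not r and (not r implies p)), 1   [neg-Dia-rule on 5 via 0R1]
14. Box not r, 1   [Box-rule on 6 via 0R1]
15. not r, 1   [Box-rule on 9 via 0R1]
16. p, 1   [implies-rule on 12 (branches; this branch)]
17. not Box not r, 1   [neg-and-rule on 13 (branches; this branch)]
18. r, 2   [neg-Box-rule on 11: fresh world 2, 0R2]
19. not (Box not r and (not r implies p)), 2   [neg-Dia-rule on 5 via 0R2]
20. Box not r, 2   [Box-rule on 6 via 0R2]
21. not r, 2   [Box-rule on 9 via 0R2]
Accessibility: 0R0, 0R1, 0R2, 1R1, 2R2
Branch closes: r and not r both at 2.
All branches of the tableau close; one closing branch shown above.

Unsatisfiable (every branch closes)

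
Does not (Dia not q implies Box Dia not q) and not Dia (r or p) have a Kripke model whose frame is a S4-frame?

Satisfiable (open branch found)

1. not (Dia not q implies Box Dia not q) and not Dia (r or p), u
2. not (Dia not q implies Box Dia not q), u   [and-rule on 1]
3. not Dia (r or p), u   [and-rule on 1]
4. Dia not q, u   [neg-implies-rule on 2]
5. not Box Dia not q, u   [neg-implies-rule on 2]
6. not (r or p), u   [neg-Dia-rule on 3 via uRu]
7. not r, u   [neg-or-rule on 6]
8. not p, u   [neg-or-rule on 6]
9. not q, v   [Dia-rule on 4: fresh world v, uRv]
10. not (r or p), v   [neg-Dia-rule on 3 via uRv]
11. not r, v   [neg-or-rule on 10]
12. not p, v   [neg-or-rule on 10]
13. not Dia not q, w   [neg-Box-rule on 5: fresh world w, uRw]
14. not (r or p), w   [neg-Dia-rule on 3 via uRw]
15. not r, w   [neg-or-rule on 14]
16. not p, w   [neg-or-rule on 14]
17. q, w   [neg-Dia-rule on 13 via wRw]
Accessibility: uRu, uRv, uRw, vRv, wRw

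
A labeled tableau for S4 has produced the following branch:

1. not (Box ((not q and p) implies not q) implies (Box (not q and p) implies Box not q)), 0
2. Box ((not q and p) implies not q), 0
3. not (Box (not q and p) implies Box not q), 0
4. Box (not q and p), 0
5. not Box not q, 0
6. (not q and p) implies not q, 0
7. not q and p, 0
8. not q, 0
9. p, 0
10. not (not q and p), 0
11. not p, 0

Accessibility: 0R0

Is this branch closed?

Both p and not p appear at 0.

Yes, closed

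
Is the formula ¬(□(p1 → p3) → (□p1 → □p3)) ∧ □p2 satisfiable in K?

No, unsatisfiable

1. ¬(□(p1 → p3) → (□p1 → □p3)) ∧ □p2, 0
2. ¬(□(p1 → p3) → (□p1 → □p3)), 0
3. □p2, 0
4. □(p1 → p3), 0
5. ¬(□p1 → □p3), 0
6. □p1, 0
7. ¬□p3, 0
8. ¬p3, 1
9. p2, 1
10. p1 → p3, 1
11. p1, 1
12. p3, 1
Accessibility: 0R1
Branch closes: p3 and ¬p3 both at 1.
All branches of the tableau close; one closing branch shown above.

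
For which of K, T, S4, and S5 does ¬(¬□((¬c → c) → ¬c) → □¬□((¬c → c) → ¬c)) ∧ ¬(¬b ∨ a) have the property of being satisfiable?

S4-tableau for the formula:
1. ¬(¬□((¬c → c) → ¬c) → □¬□((¬c → c) → ¬c)) ∧ ¬(¬b ∨ a), w0
2. ¬(¬□((¬c → c) → ¬c) → □¬□((¬c → c) → ¬c)), w0
3. ¬(¬b ∨ a), w0
4. ¬□((¬c → c) → ¬c), w0
5. ¬□¬□((¬c → c) → ¬c), w0
6. b, w0
7. ¬a, w0
8. ¬((¬c → c) → ¬c), w1
9. ¬c → c, w1
10. c, w1
11. □((¬c → c) → ¬c), w2
12. (¬c → c) → ¬c, w2
13. ¬c, w2
Accessibility: w0Rw0, w0Rw1, w0Rw2, w1Rw1, w2Rw2
Complete open branch: satisfiable in S4, hence also in K, T (this S4-model is also a K-model and a T-model).
S5-tableau for the formula:
1. ¬(¬□((¬c → c) → ¬c) → □¬□((¬c → c) → ¬c)) ∧ ¬(¬b ∨ a), w0
2. ¬(¬□((¬c → c) → ¬c) → □¬□((¬c → c) → ¬c)), w0
3. ¬(¬b ∨ a), w0
4. ¬□((¬c → c) → ¬c), w0
5. ¬□¬□((¬c → c) → ¬c), w0
6. b, w0
7. ¬a, w0
8. ¬((¬c → c) → ¬c), w1
9. ¬c → c, w1
10. c, w1
11. □((¬c → c) → ¬c), w2
12. (¬c → c) → ¬c, w0
13. (¬c → c) → ¬c, w1
14. (¬c → c) → ¬c, w2
15. ¬(¬c → c), w0
16. ¬c, w0
17. ¬(¬c → c), w1
18. ¬c, w1
Accessibility: w0Rw0, w0Rw1, w0Rw2, w1Rw0, w1Rw1, w1Rw2, w2Rw0, w2Rw1, w2Rw2
Branch closes: c and ¬c both at w1.
Every branch closes (one shown): unsatisfiable in S5.

K, T, S4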